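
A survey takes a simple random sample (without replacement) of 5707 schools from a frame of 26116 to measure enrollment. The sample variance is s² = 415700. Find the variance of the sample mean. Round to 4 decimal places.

56.9229

Under SRS without replacement, Var(ȳ) = (1 − f)·s²/n with f = n/N = 5707/26116 = 0.21852504.
Var(ȳ) = (1 − 0.21852504)·415700/5707 = 0.78147496·72.840371 = 56.922926.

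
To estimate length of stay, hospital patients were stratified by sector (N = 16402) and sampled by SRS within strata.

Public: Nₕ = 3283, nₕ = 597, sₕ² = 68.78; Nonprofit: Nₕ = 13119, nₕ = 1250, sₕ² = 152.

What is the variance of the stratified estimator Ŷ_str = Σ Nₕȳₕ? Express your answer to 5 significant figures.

Var(Ŷ_str) = Σₕ Nₕ²(1 − fₕ)sₕ²/nₕ.
Public: 3283²·(1 − 597/3283)·68.78/597 = 1.0159322 × 10^6.
Nonprofit: 13119²·(1 − 1250/13119)·152/1250 = 1.8934264 × 10^7.
Sum = 1.9950196 × 10^7.

1.9950 × 10^7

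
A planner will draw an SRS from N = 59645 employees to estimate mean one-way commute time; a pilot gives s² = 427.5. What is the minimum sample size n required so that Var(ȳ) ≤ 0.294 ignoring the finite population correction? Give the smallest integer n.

1455

Without fpc, n₀ = s²/D = 427.5/0.294 = 1454.0816.
Rounding up, n = 1455.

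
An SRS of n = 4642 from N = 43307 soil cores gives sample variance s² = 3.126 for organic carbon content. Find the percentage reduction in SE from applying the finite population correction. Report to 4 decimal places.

5.5113

f = n/N = 4642/43307 = 0.10718821.
SE_no-fpc = √(s²/n) = 0.025950272; SE_fpc = √((1−f)s²/n) = 0.02452008.
Ratio = √(1−f) = 0.94488718. Reduction = 100·(1 − 0.94488718) = 5.5113%.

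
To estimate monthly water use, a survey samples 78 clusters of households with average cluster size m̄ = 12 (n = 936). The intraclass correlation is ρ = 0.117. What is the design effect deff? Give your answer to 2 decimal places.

2.29

deff = 1 + (12 − 1)·0.117 = 1 + 1.287 = 2.287.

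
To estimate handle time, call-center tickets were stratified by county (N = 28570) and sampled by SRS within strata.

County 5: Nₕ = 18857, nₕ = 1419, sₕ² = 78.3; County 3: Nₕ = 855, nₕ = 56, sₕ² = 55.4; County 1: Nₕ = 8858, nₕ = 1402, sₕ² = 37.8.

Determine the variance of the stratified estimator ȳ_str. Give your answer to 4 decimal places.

Var(ȳ_str) = Σₕ Wₕ²(1 − fₕ)sₕ²/nₕ with Wₕ = Nₕ/N, N = 28570.
County 5: Wₕ = 0.66002800; term = 0.66002800²·(1 − 0.07525057)·78.3/1419 = 0.022229421.
County 3: Wₕ = 0.02992650; term = 0.02992650²·(1 − 0.06549708)·55.4/56 = 8.2796914 × 10^-4.
County 1: Wₕ = 0.31004550; term = 0.31004550²·(1 − 0.15827501)·37.8/1402 = 0.0021815485.
Sum = 0.025238939.

0.0252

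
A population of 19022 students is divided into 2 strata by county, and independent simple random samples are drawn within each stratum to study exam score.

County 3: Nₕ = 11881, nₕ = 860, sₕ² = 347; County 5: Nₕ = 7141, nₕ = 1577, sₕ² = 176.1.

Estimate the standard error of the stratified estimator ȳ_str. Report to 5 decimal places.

Var(ȳ_str) = Σₕ Wₕ²(1 − fₕ)sₕ²/nₕ with Wₕ = Nₕ/N, N = 19022.
County 3: Wₕ = 0.62459258; term = 0.62459258²·(1 − 0.07238448)·347/860 = 0.14601338.
County 5: Wₕ = 0.37540742; term = 0.37540742²·(1 − 0.22083742)·176.1/1577 = 0.012262004.
Sum = 0.15827538.
SE = √(0.15827538) = 0.39784.

0.39784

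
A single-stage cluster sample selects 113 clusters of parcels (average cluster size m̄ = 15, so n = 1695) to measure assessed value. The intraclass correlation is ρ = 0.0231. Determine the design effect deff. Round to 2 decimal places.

deff = 1 + (15 − 1)·0.0231 = 1 + 0.3234 = 1.3234.

1.32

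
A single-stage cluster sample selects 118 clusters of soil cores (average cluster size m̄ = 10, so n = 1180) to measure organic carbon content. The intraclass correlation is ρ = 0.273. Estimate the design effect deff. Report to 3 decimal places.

3.457

deff = 1 + (10 − 1)·0.273 = 1 + 2.457 = 3.457.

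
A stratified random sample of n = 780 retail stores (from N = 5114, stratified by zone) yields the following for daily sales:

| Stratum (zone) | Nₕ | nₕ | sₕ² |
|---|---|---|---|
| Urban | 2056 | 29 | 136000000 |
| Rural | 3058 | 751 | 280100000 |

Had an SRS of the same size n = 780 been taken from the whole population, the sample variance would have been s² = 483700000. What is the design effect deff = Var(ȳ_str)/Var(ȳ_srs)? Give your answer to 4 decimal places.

Var(ȳ_str) = Σ Wₕ²(1−fₕ)sₕ²/nₕ with Wₕ = Nₕ/5114:
  Urban: (2056/5114)²·(1−29/2056)·136000000/29 = 747302.31
  Rural: (3058/5114)²·(1−751/3058)·280100000/751 = 100608.99
  → Var(ȳ_str) = 847911.3.
Var(ȳ_srs) = (1 − 780/5114)·483700000/780 = 525544.71.
deff = 847911.3 / 525544.71 = 1.6134.

1.6134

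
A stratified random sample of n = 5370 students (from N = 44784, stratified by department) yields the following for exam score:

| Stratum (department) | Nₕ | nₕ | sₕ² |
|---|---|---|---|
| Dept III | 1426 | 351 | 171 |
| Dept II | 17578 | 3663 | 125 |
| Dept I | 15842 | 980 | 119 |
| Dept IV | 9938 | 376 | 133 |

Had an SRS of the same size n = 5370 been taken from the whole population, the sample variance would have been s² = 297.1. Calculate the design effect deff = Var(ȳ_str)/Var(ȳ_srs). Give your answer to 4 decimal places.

0.7301

Var(ȳ_str) = Σ Wₕ²(1−fₕ)sₕ²/nₕ with Wₕ = Nₕ/44784:
  Dept III: (1426/44784)²·(1−351/1426)·171/351 = 3.7236703 × 10^-4
  Dept II: (17578/44784)²·(1−3663/17578)·125/3663 = 0.0041617885
  Dept I: (15842/44784)²·(1−980/15842)·119/980 = 0.014254841
  Dept IV: (9938/44784)²·(1−376/9938)·133/376 = 0.016759682
  → Var(ȳ_str) = 0.035548679.
Var(ȳ_srs) = (1 − 5370/44784)·297.1/5370 = 0.048691819.
deff = 0.035548679 / 0.048691819 = 0.7301.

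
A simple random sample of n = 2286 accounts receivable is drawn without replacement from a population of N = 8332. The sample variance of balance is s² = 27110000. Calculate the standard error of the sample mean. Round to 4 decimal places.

Under SRS without replacement, Var(ȳ) = (1 − f)·s²/n with f = n/N = 2286/8332 = 0.27436390.
Var(ȳ) = (1 − 0.27436390)·27110000/2286 = 0.72563610·11859.143 = 8605.422.
SE(ȳ) = √(8605.422) = 92.7654.

92.7654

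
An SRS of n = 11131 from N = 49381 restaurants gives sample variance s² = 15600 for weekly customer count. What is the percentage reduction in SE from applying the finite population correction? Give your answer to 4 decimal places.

f = n/N = 11131/49381 = 0.22541058.
SE_no-fpc = √(s²/n) = 1.183846; SE_fpc = √((1−f)s²/n) = 1.0419119.
Ratio = √(1−f) = 0.88010762. Reduction = 100·(1 − 0.88010762) = 11.9892%.

11.9892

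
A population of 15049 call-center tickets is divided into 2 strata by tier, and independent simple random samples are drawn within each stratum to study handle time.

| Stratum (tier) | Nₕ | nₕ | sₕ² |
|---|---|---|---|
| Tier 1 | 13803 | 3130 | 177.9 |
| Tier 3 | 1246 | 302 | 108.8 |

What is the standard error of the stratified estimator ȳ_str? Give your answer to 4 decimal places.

0.1971

Var(ȳ_str) = Σₕ Wₕ²(1 − fₕ)sₕ²/nₕ with Wₕ = Nₕ/N, N = 15049.
Tier 1: Wₕ = 0.91720380; term = 0.91720380²·(1 − 0.22676230)·177.9/3130 = 0.036972288.
Tier 3: Wₕ = 0.08279620; term = 0.08279620²·(1 − 0.24237560)·108.8/302 = 0.0018710987.
Sum = 0.038843387.
SE = √(0.038843387) = 0.1971.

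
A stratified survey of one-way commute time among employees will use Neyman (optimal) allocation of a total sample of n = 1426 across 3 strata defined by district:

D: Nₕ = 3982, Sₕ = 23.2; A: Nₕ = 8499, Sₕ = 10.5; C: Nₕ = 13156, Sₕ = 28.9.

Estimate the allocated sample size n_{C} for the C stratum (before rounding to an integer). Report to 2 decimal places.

Neyman allocation: nₕ = n·NₕSₕ / Σⱼ NⱼSⱼ.
Σ NⱼSⱼ = 3982·23.2 + 8499·10.5 + 13156·28.9 = 561830.3.
n_{C} = 1426·13156·28.9 / 561830.3 = 965.02.

965.02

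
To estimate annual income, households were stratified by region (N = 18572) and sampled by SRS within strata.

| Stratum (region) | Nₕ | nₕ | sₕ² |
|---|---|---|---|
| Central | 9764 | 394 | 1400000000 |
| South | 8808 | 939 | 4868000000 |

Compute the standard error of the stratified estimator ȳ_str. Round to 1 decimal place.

1408.6

Var(ȳ_str) = Σₕ Wₕ²(1 − fₕ)sₕ²/nₕ with Wₕ = Nₕ/N, N = 18572.
Central: Wₕ = 0.52573767; term = 0.52573767²·(1 − 0.04035231)·1400000000/394 = 942501.01.
South: Wₕ = 0.47426233; term = 0.47426233²·(1 − 0.10660763)·4868000000/939 = 1.0417523 × 10^6.
Sum = 1.9842533 × 10^6.
SE = √(1.9842533 × 10^6) = 1408.6.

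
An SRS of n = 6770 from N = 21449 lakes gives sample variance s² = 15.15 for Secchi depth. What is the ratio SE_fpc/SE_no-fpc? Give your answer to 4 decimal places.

f = n/N = 6770/21449 = 0.31563243.
SE_no-fpc = √(s²/n) = 0.047305538; SE_fpc = √((1−f)s²/n) = 0.039134221.
Ratio = √(1−f) = 0.82726511.

0.8273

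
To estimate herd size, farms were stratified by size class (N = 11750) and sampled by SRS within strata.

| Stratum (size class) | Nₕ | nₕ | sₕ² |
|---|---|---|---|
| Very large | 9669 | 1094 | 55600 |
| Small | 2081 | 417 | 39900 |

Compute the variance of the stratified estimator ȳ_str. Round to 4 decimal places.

32.9208

Var(ȳ_str) = Σₕ Wₕ²(1 − fₕ)sₕ²/nₕ with Wₕ = Nₕ/N, N = 11750.
Very large: Wₕ = 0.82289362; term = 0.82289362²·(1 − 0.11314510)·55600/1094 = 30.520906.
Small: Wₕ = 0.17710638; term = 0.17710638²·(1 − 0.20038443)·39900/417 = 2.3998633.
Sum = 32.920769.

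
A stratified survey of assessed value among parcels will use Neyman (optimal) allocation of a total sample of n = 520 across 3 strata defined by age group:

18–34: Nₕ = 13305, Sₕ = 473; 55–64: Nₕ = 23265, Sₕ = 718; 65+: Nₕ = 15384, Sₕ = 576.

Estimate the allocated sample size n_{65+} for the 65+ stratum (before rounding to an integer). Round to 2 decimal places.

144.63

Neyman allocation: nₕ = n·NₕSₕ / Σⱼ NⱼSⱼ.
Σ NⱼSⱼ = 13305·473 + 23265·718 + 15384·576 = 3.1858719 × 10^7.
n_{65+} = 520·15384·576 / (3.1858719 × 10^7) = 144.63.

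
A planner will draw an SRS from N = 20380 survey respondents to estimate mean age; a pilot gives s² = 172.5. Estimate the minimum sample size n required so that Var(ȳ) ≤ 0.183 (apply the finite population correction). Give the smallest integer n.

901

Without fpc, n₀ = s²/D = 172.5/0.183 = 942.6230.
With fpc, (1 − n/N)·s²/n ≤ D requires n ≥ n₀/(1 + n₀/N) = 942.6230/(1 + 942.6230/20380) = 900.9519.
Rounding up, n = 901.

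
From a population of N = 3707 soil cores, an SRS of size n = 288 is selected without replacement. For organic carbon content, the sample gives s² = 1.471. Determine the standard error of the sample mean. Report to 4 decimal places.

0.0686

Under SRS without replacement, Var(ȳ) = (1 − f)·s²/n with f = n/N = 288/3707 = 0.07769086.
Var(ȳ) = (1 − 0.07769086)·1.471/288 = 0.92230914·0.0051076389 = 0.0047108221.
SE(ȳ) = √(0.0047108221) = 0.0686.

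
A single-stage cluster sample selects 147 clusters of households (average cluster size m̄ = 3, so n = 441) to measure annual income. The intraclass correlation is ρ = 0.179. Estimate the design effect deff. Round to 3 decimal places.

1.358

deff = 1 + (3 − 1)·0.179 = 1 + 0.358 = 1.358.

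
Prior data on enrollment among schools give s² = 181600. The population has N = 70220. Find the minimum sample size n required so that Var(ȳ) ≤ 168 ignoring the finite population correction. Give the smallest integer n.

1081

Without fpc, n₀ = s²/D = 181600/168 = 1080.9524.
Rounding up, n = 1081.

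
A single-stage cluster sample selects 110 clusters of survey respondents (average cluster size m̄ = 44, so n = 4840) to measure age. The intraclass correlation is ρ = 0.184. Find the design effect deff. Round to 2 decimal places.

deff = 1 + (44 − 1)·0.184 = 1 + 7.912 = 8.912.

8.91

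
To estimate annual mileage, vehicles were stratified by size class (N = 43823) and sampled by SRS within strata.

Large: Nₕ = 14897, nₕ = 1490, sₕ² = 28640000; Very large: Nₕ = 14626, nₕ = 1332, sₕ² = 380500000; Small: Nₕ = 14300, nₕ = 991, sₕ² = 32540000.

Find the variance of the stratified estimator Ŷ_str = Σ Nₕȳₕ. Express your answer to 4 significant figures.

Var(Ŷ_str) = Σₕ Nₕ²(1 − fₕ)sₕ²/nₕ.
Large: 14897²·(1 − 1490/14897)·28640000/1490 = 3.8389917 × 10^12.
Very large: 14626²·(1 − 1332/14626)·380500000/1332 = 5.55433 × 10^13.
Small: 14300²·(1 − 991/14300)·32540000/991 = 6.2492134 × 10^12.
Sum = 6.5631505 × 10^13.

6.563 × 10^13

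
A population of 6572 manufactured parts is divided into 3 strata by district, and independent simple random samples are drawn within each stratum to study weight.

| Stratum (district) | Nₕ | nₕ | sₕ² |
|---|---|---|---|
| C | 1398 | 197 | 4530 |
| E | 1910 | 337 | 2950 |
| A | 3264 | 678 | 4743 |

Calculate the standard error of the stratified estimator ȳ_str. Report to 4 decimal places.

Var(ȳ_str) = Σₕ Wₕ²(1 − fₕ)sₕ²/nₕ with Wₕ = Nₕ/N, N = 6572.
C: Wₕ = 0.21272063; term = 0.21272063²·(1 − 0.14091559)·4530/197 = 0.89389611.
E: Wₕ = 0.29062690; term = 0.29062690²·(1 − 0.17643979)·2950/337 = 0.6089184.
A: Wₕ = 0.49665247; term = 0.49665247²·(1 − 0.20772059)·4743/678 = 1.3671211.
Sum = 2.8699356.
SE = √(2.8699356) = 1.6941.

1.6941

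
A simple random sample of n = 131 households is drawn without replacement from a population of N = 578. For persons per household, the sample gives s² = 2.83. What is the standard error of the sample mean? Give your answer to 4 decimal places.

0.1293

Under SRS without replacement, Var(ȳ) = (1 − f)·s²/n with f = n/N = 131/578 = 0.22664360.
Var(ȳ) = (1 − 0.22664360)·2.83/131 = 0.77335640·0.021603053 = 0.01670686.
SE(ȳ) = √(0.01670686) = 0.1293.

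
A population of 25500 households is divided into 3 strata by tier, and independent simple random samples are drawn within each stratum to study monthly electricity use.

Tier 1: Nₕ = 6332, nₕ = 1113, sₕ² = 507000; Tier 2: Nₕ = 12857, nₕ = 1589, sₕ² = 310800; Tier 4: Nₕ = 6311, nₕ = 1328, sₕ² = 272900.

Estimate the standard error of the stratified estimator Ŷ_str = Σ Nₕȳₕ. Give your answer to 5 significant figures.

Var(Ŷ_str) = Σₕ Nₕ²(1 − fₕ)sₕ²/nₕ.
Tier 1: 6332²·(1 − 1113/6332)·507000/1113 = 1.5053622 × 10^10.
Tier 2: 12857²·(1 − 1589/12857)·310800/1589 = 2.833633 × 10^10.
Tier 4: 6311²·(1 − 1328/6311)·272900/1328 = 6.4624103 × 10^9.
Sum = 4.9852362 × 10^10.
SE = √(4.9852362 × 10^10) = 223280.

223280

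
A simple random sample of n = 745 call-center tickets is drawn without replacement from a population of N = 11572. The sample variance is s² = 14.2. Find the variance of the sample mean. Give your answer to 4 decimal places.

Under SRS without replacement, Var(ȳ) = (1 − f)·s²/n with f = n/N = 745/11572 = 0.06437954.
Var(ȳ) = (1 − 0.06437954)·14.2/745 = 0.93562046·0.019060403 = 0.017833303.

0.0178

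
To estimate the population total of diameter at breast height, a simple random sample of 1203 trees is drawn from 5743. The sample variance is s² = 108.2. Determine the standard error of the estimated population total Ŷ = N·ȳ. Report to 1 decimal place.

1531.4

Var(Ŷ) = N²·Var(ȳ) = N²·(1 − n/N)·s²/n.
f = 1203/5743 = 0.20947240; Var(ȳ) = 0.79052760·108.2/1203 = 0.071101485.
Var(Ŷ) = 5743² · 0.071101485 = 2.3450727 × 10^6.
SE(Ŷ) = √(2.3450727 × 10^6) = 1531.4.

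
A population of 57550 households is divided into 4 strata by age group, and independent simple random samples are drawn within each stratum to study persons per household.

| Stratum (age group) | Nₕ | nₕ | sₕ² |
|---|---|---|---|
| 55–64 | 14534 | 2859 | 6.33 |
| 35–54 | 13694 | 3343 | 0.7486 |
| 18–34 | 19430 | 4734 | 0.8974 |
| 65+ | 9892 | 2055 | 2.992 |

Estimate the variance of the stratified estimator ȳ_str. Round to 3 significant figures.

1.73 × 10^-4

Var(ȳ_str) = Σₕ Wₕ²(1 − fₕ)sₕ²/nₕ with Wₕ = Nₕ/N, N = 57550.
55–64: Wₕ = 0.25254561; term = 0.25254561²·(1 − 0.19671116)·6.33/2859 = 1.134334 × 10^-4.
35–54: Wₕ = 0.23794961; term = 0.23794961²·(1 − 0.24412151)·0.7486/3343 = 9.5837488 × 10^-6.
18–34: Wₕ = 0.33761946; term = 0.33761946²·(1 − 0.24364385)·0.8974/4734 = 1.6343275 × 10^-5.
65+: Wₕ = 0.17188532; term = 0.17188532²·(1 − 0.20774363)·2.992/2055 = 3.4079488 × 10^-5.
Sum = 1.7343991 × 10^-4.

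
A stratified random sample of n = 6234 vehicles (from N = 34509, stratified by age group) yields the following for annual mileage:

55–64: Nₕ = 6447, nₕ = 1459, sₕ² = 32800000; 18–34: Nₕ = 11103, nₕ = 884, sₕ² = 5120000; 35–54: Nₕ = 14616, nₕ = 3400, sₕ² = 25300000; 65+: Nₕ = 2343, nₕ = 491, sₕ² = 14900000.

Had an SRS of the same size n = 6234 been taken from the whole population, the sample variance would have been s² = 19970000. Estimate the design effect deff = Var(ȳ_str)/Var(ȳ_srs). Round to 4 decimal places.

Var(ȳ_str) = Σ Wₕ²(1−fₕ)sₕ²/nₕ with Wₕ = Nₕ/34509:
  55–64: (6447/34509)²·(1−1459/6447)·32800000/1459 = 607.06881
  18–34: (11103/34509)²·(1−884/11103)·5120000/884 = 551.8254
  35–54: (14616/34509)²·(1−3400/14616)·25300000/3400 = 1024.3382
  65+: (2343/34509)²·(1−491/2343)·14900000/491 = 110.57407
  → Var(ȳ_str) = 2293.8065.
Var(ȳ_srs) = (1 − 6234/34509)·19970000/6234 = 2624.7111.
deff = 2293.8065 / 2624.7111 = 0.8739.

0.8739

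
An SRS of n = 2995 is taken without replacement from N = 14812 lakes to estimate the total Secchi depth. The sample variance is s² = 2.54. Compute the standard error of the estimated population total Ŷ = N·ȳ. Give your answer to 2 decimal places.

385.28

Var(Ŷ) = N²·Var(ȳ) = N²·(1 − n/N)·s²/n.
f = 2995/14812 = 0.20220092; Var(ȳ) = 0.79779908·2.54/2995 = 6.7659755 × 10^-4.
Var(Ŷ) = 14812² · (6.7659755 × 10^-4) = 148442.35.
SE(Ŷ) = √(148442.35) = 385.28.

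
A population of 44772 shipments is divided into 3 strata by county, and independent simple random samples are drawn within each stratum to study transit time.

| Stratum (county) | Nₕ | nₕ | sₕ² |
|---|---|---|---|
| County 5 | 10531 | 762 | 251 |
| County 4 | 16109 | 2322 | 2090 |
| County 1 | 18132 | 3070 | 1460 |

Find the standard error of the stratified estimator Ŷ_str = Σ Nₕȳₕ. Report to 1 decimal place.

Var(Ŷ_str) = Σₕ Nₕ²(1 − fₕ)sₕ²/nₕ.
County 5: 10531²·(1 − 762/10531)·251/762 = 3.3887417 × 10^7.
County 4: 16109²·(1 − 2322/16109)·2090/2322 = 1.9990443 × 10^8.
County 1: 18132²·(1 − 3070/18132)·1460/3070 = 1.2988017 × 10^8.
Sum = 3.6367202 × 10^8.
SE = √(3.6367202 × 10^8) = 19070.2.

19070.2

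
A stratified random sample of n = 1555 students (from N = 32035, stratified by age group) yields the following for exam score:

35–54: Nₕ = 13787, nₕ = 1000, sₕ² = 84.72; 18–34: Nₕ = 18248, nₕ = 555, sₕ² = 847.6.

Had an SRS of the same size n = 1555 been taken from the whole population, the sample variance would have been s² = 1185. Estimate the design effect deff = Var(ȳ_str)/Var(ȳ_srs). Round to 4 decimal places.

Var(ȳ_str) = Σ Wₕ²(1−fₕ)sₕ²/nₕ with Wₕ = Nₕ/32035:
  35–54: (13787/32035)²·(1−1000/13787)·84.72/1000 = 0.014553751
  18–34: (18248/32035)²·(1−555/18248)·847.6/555 = 0.48046887
  → Var(ȳ_str) = 0.49502262.
Var(ȳ_srs) = (1 − 1555/32035)·1185/1555 = 0.72506709.
deff = 0.49502262 / 0.72506709 = 0.6827.

0.6827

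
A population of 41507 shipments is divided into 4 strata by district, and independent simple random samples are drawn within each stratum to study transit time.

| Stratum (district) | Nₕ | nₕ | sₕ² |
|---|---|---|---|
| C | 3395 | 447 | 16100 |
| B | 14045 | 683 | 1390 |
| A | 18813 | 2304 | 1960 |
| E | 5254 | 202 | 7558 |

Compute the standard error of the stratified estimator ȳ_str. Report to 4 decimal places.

Var(ȳ_str) = Σₕ Wₕ²(1 − fₕ)sₕ²/nₕ with Wₕ = Nₕ/N, N = 41507.
C: Wₕ = 0.08179343; term = 0.08179343²·(1 − 0.13166421)·16100/447 = 0.20923914.
B: Wₕ = 0.33837666; term = 0.33837666²·(1 − 0.04862941)·1390/683 = 0.22168924.
A: Wₕ = 0.45324885; term = 0.45324885²·(1 − 0.12246851)·1960/2304 = 0.15335916.
E: Wₕ = 0.12658106; term = 0.12658106²·(1 − 0.03844690)·7558/202 = 0.5764561.
Sum = 1.1607436.
SE = √(1.1607436) = 1.0774.

1.0774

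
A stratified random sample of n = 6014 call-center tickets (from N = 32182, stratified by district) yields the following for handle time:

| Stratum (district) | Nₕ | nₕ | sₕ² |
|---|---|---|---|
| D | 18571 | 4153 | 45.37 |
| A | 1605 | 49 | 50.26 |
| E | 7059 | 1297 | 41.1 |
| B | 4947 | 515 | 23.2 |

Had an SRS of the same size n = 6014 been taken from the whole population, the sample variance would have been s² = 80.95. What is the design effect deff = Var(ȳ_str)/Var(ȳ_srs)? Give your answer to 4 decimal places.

0.6849

Var(ȳ_str) = Σ Wₕ²(1−fₕ)sₕ²/nₕ with Wₕ = Nₕ/32182:
  D: (18571/32182)²·(1−4153/18571)·45.37/4153 = 0.0028243668
  A: (1605/32182)²·(1−49/1605)·50.26/49 = 0.0024733466
  E: (7059/32182)²·(1−1297/7059)·41.1/1297 = 0.0012444923
  B: (4947/32182)²·(1−515/4947)·23.2/515 = 9.5366613 × 10^-4
  → Var(ȳ_str) = 0.0074958718.
Var(ȳ_srs) = (1 − 6014/32182)·80.95/6014 = 0.010944878.
deff = 0.0074958718 / 0.010944878 = 0.6849.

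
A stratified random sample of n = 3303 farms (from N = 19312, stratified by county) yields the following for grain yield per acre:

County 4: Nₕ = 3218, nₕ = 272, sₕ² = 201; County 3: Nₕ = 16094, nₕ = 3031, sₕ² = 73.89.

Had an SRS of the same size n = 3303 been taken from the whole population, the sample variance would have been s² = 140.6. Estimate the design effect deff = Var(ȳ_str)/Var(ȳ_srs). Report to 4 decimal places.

Var(ȳ_str) = Σ Wₕ²(1−fₕ)sₕ²/nₕ with Wₕ = Nₕ/19312:
  County 4: (3218/19312)²·(1−272/3218)·201/272 = 0.018784145
  County 3: (16094/19312)²·(1−3031/16094)·73.89/3031 = 0.01374207
  → Var(ȳ_str) = 0.032526215.
Var(ȳ_srs) = (1 − 3303/19312)·140.6/3303 = 0.035286916.
deff = 0.032526215 / 0.035286916 = 0.9218.

0.9218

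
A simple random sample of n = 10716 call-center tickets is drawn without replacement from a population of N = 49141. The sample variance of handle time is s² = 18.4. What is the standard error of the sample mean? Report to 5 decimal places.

0.03664

Under SRS without replacement, Var(ȳ) = (1 − f)·s²/n with f = n/N = 10716/49141 = 0.21806638.
Var(ȳ) = (1 − 0.21806638)·18.4/10716 = 0.78193362·0.0017170586 = 0.0013426258.
SE(ȳ) = √(0.0013426258) = 0.03664.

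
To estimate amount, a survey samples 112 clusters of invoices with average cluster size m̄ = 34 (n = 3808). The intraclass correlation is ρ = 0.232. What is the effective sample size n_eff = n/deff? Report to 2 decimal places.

439.93

deff = 1 + (34 − 1)·0.232 = 1 + 7.656 = 8.656.
n_eff = 3808 / 8.656 = 439.93.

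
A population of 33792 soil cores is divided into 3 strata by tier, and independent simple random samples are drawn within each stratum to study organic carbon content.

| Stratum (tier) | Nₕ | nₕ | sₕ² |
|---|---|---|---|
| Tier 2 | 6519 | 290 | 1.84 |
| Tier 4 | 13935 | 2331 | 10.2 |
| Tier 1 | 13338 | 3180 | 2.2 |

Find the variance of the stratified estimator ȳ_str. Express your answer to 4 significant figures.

9.274 × 10^-4

Var(ȳ_str) = Σₕ Wₕ²(1 − fₕ)sₕ²/nₕ with Wₕ = Nₕ/N, N = 33792.
Tier 2: Wₕ = 0.19291548; term = 0.19291548²·(1 − 0.04448535)·1.84/290 = 2.2562714 × 10^-4.
Tier 4: Wₕ = 0.41237571; term = 0.41237571²·(1 − 0.16727664)·10.2/2331 = 6.1964764 × 10^-4.
Tier 1: Wₕ = 0.39470881; term = 0.39470881²·(1 − 0.23841655)·2.2/3180 = 8.2085546 × 10^-5.
Sum = 9.2736033 × 10^-4.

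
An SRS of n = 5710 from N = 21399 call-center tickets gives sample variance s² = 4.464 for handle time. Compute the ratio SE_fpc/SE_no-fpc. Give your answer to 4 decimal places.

0.8563

f = n/N = 5710/21399 = 0.26683490.
SE_no-fpc = √(s²/n) = 0.027960442; SE_fpc = √((1−f)s²/n) = 0.023941146.
Ratio = √(1−f) = 0.85625061.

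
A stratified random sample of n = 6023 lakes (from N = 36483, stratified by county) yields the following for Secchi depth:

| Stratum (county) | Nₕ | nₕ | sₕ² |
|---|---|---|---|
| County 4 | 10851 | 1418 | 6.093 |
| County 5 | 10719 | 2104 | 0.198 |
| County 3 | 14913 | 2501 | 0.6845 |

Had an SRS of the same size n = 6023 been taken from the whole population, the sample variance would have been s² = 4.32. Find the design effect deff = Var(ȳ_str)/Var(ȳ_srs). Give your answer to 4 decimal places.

Var(ȳ_str) = Σ Wₕ²(1−fₕ)sₕ²/nₕ with Wₕ = Nₕ/36483:
  County 4: (10851/36483)²·(1−1418/10851)·6.093/1418 = 3.3044064 × 10^-4
  County 5: (10719/36483)²·(1−2104/10719)·0.198/2104 = 6.5290188 × 10^-6
  County 3: (14913/36483)²·(1−2501/14913)·0.6845/2501 = 3.8061461 × 10^-5
  → Var(ȳ_str) = 3.7503112 × 10^-4.
Var(ȳ_srs) = (1 − 6023/36483)·4.32/6023 = 5.9883922 × 10^-4.
deff = (3.7503112 × 10^-4) / (5.9883922 × 10^-4) = 0.6263.

0.6263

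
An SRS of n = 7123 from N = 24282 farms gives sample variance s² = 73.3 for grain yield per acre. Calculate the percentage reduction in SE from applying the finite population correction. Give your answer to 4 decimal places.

15.9372

f = n/N = 7123/24282 = 0.29334486.
SE_no-fpc = √(s²/n) = 0.10144263; SE_fpc = √((1−f)s²/n) = 0.0852755.
Ratio = √(1−f) = 0.84062782. Reduction = 100·(1 − 0.84062782) = 15.9372%.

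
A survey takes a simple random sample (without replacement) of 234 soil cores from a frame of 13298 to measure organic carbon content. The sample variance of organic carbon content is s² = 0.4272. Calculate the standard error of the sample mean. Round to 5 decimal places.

0.04235

Under SRS without replacement, Var(ȳ) = (1 − f)·s²/n with f = n/N = 234/13298 = 0.01759663.
Var(ȳ) = (1 − 0.01759663)·0.4272/234 = 0.98240337·0.001825641 = 0.0017935159.
SE(ȳ) = √(0.0017935159) = 0.04235.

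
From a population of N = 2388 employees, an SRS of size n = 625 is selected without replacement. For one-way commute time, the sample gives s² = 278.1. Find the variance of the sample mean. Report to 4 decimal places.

Under SRS without replacement, Var(ȳ) = (1 − f)·s²/n with f = n/N = 625/2388 = 0.26172529.
Var(ȳ) = (1 − 0.26172529)·278.1/625 = 0.73827471·0.44496 = 0.32850271.

0.3285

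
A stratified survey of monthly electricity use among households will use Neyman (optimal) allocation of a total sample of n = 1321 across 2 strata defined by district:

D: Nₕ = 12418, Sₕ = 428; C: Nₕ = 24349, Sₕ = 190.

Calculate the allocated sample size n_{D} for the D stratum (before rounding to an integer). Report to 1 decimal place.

706.3

Neyman allocation: nₕ = n·NₕSₕ / Σⱼ NⱼSⱼ.
Σ NⱼSⱼ = 12418·428 + 24349·190 = 9.941214 × 10^6.
n_{D} = 1321·12418·428 / (9.941214 × 10^6) = 706.3.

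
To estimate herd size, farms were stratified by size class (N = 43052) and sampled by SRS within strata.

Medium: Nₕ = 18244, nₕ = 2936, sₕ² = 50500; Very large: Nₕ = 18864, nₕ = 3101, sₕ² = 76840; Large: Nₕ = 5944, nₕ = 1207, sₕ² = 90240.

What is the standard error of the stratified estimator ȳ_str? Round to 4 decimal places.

Var(ȳ_str) = Σₕ Wₕ²(1 − fₕ)sₕ²/nₕ with Wₕ = Nₕ/N, N = 43052.
Medium: Wₕ = 0.42376661; term = 0.42376661²·(1 − 0.16092962)·50500/2936 = 2.5917146.
Very large: Wₕ = 0.43816780; term = 0.43816780²·(1 − 0.16438719)·76840/3101 = 3.9753154.
Large: Wₕ = 0.13806560; term = 0.13806560²·(1 − 0.20306191)·90240/1207 = 1.135762.
Sum = 7.702792.
SE = √(7.702792) = 2.7754.

2.7754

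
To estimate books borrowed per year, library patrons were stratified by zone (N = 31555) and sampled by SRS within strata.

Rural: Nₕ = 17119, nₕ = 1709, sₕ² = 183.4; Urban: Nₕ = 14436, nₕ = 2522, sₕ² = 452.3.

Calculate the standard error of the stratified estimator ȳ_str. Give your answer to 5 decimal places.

0.24374

Var(ȳ_str) = Σₕ Wₕ²(1 − fₕ)sₕ²/nₕ with Wₕ = Nₕ/N, N = 31555.
Rural: Wₕ = 0.54251307; term = 0.54251307²·(1 − 0.09983060)·183.4/1709 = 0.028431641.
Urban: Wₕ = 0.45748693; term = 0.45748693²·(1 − 0.17470213)·452.3/2522 = 0.030977731.
Sum = 0.059409372.
SE = √(0.059409372) = 0.24374.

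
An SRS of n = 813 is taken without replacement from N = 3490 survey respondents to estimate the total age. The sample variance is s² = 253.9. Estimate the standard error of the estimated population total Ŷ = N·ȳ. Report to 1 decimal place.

1708.1

Var(Ŷ) = N²·Var(ȳ) = N²·(1 − n/N)·s²/n.
f = 813/3490 = 0.23295129; Var(ȳ) = 0.76704871·253.9/813 = 0.23954941.
Var(Ŷ) = 3490² · 0.23954941 = 2.9177358 × 10^6.
SE(Ŷ) = √(2.9177358 × 10^6) = 1708.1.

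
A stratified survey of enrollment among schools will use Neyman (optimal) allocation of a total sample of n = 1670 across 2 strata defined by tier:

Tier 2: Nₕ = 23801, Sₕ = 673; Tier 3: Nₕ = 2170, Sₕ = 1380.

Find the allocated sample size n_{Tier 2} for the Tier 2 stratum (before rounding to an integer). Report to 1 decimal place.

1407.0

Neyman allocation: nₕ = n·NₕSₕ / Σⱼ NⱼSⱼ.
Σ NⱼSⱼ = 23801·673 + 2170·1380 = 1.9012673 × 10^7.
n_{Tier 2} = 1670·23801·673 / (1.9012673 × 10^7) = 1407.0.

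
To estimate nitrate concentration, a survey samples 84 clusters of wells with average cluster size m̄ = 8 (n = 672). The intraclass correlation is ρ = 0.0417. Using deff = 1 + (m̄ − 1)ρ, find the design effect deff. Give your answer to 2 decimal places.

deff = 1 + (8 − 1)·0.0417 = 1 + 0.2919 = 1.2919.

1.29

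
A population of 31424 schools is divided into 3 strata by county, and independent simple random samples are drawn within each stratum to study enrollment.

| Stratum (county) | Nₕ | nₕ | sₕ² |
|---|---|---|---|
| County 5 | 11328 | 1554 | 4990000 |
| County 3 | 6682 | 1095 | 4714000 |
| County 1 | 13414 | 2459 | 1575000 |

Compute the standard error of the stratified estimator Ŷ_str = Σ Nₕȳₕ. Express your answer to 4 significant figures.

Var(Ŷ_str) = Σₕ Nₕ²(1 − fₕ)sₕ²/nₕ.
County 5: 11328²·(1 − 1554/11328)·4990000/1554 = 3.5552906 × 10^11.
County 3: 6682²·(1 − 1095/6682)·4714000/1095 = 1.6071655 × 10^11.
County 1: 13414²·(1 − 2459/13414)·1575000/2459 = 9.4122339 × 10^10.
Sum = 6.1036795 × 10^11.
SE = √(6.1036795 × 10^11) = 781300.

781300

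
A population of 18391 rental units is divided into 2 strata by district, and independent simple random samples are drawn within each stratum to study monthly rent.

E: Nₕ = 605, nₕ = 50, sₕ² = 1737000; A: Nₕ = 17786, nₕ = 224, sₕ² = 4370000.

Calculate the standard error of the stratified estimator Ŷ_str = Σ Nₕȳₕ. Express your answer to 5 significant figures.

2.4709 × 10^6

Var(Ŷ_str) = Σₕ Nₕ²(1 − fₕ)sₕ²/nₕ.
E: 605²·(1 − 50/605)·1737000/50 = 1.1664824 × 10^10.
A: 17786²·(1 − 224/17786)·4370000/224 = 6.0937647 × 10^12.
Sum = 6.1054295 × 10^12.
SE = √(6.1054295 × 10^12) = 2.4709 × 10^6.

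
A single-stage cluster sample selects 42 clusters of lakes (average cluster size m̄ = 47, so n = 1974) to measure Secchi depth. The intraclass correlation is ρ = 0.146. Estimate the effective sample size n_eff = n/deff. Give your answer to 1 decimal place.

255.8

deff = 1 + (47 − 1)·0.146 = 1 + 6.716 = 7.716.
n_eff = 1974 / 7.716 = 255.8.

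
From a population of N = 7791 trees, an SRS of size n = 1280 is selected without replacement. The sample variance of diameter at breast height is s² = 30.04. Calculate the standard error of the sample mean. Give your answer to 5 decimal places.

Under SRS without replacement, Var(ȳ) = (1 − f)·s²/n with f = n/N = 1280/7791 = 0.16429213.
Var(ȳ) = (1 − 0.16429213)·30.04/1280 = 0.83570787·0.02346875 = 0.019613019.
SE(ȳ) = √(0.019613019) = 0.14005.

0.14005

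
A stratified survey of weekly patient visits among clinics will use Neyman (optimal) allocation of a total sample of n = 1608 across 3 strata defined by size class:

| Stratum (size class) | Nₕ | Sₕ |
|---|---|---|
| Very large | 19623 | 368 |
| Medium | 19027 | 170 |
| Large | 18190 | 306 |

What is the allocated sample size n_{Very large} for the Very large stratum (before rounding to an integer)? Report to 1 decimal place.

724.7

Neyman allocation: nₕ = n·NₕSₕ / Σⱼ NⱼSⱼ.
Σ NⱼSⱼ = 19623·368 + 19027·170 + 18190·306 = 1.6021994 × 10^7.
n_{Very large} = 1608·19623·368 / (1.6021994 × 10^7) = 724.7.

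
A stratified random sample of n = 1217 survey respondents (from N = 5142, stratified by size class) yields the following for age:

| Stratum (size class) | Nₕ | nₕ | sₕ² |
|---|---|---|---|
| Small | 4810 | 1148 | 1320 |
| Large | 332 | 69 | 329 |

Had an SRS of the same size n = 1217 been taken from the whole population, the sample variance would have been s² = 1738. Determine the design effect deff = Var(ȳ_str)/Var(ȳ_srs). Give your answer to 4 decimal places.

0.7171

Var(ȳ_str) = Σ Wₕ²(1−fₕ)sₕ²/nₕ with Wₕ = Nₕ/5142:
  Small: (4810/5142)²·(1−1148/4810)·1320/1148 = 0.76600449
  Large: (332/5142)²·(1−69/332)·329/69 = 0.015746227
  → Var(ȳ_str) = 0.78175072.
Var(ȳ_srs) = (1 − 1217/5142)·1738/1217 = 1.0901011.
deff = 0.78175072 / 1.0901011 = 0.7171.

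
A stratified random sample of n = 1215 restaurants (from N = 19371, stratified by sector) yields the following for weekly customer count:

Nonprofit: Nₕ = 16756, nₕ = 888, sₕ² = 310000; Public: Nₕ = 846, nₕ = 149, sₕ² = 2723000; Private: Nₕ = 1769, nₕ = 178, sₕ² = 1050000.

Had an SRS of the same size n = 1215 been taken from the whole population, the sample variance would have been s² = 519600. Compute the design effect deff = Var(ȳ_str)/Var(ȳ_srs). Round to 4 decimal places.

Var(ȳ_str) = Σ Wₕ²(1−fₕ)sₕ²/nₕ with Wₕ = Nₕ/19371:
  Nonprofit: (16756/19371)²·(1−888/16756)·310000/888 = 247.3644
  Public: (846/19371)²·(1−149/846)·2723000/149 = 28.718413
  Private: (1769/19371)²·(1−178/1769)·1050000/178 = 44.244901
  → Var(ȳ_str) = 320.32771.
Var(ȳ_srs) = (1 − 1215/19371)·519600/1215 = 400.83072.
deff = 320.32771 / 400.83072 = 0.7992.

0.7992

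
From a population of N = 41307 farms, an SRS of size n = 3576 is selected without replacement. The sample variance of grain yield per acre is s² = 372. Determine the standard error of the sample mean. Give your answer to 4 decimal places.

0.3083

Under SRS without replacement, Var(ȳ) = (1 − f)·s²/n with f = n/N = 3576/41307 = 0.08657128.
Var(ȳ) = (1 − 0.08657128)·372/3576 = 0.91342872·0.10402685 = 0.095021108.
SE(ȳ) = √(0.095021108) = 0.3083.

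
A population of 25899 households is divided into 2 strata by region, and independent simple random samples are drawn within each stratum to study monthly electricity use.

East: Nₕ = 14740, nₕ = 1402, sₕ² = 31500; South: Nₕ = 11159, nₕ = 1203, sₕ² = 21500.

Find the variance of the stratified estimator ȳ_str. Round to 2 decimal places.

Var(ȳ_str) = Σₕ Wₕ²(1 − fₕ)sₕ²/nₕ with Wₕ = Nₕ/N, N = 25899.
East: Wₕ = 0.56913394; term = 0.56913394²·(1 − 0.09511533)·31500/1402 = 6.5854392.
South: Wₕ = 0.43086606; term = 0.43086606²·(1 − 0.10780536)·21500/1203 = 2.9601724.
Sum = 9.5456116.

9.55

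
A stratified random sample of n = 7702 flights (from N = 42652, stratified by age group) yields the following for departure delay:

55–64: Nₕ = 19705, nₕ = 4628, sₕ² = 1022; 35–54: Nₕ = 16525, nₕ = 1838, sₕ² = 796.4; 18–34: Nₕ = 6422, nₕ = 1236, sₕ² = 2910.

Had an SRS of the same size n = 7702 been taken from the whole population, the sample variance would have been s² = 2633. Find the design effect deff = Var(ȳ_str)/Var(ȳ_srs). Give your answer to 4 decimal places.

0.4890

Var(ȳ_str) = Σ Wₕ²(1−fₕ)sₕ²/nₕ with Wₕ = Nₕ/42652:
  55–64: (19705/42652)²·(1−4628/19705)·1022/4628 = 0.036063686
  35–54: (16525/42652)²·(1−1838/16525)·796.4/1838 = 0.057807143
  18–34: (6422/42652)²·(1−1236/6422)·2910/1236 = 0.04310211
  → Var(ȳ_str) = 0.13697294.
Var(ȳ_srs) = (1 − 7702/42652)·2633/7702 = 0.2801271.
deff = 0.13697294 / 0.2801271 = 0.4890.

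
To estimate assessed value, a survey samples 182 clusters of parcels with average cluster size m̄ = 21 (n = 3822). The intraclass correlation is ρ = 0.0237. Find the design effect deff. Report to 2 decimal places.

deff = 1 + (21 − 1)·0.0237 = 1 + 0.474 = 1.474.

1.47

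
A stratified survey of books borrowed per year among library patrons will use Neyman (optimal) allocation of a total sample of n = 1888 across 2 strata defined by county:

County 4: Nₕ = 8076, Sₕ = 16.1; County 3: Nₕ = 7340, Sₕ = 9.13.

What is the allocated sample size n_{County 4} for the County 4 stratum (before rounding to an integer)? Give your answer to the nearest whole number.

Neyman allocation: nₕ = n·NₕSₕ / Σⱼ NⱼSⱼ.
Σ NⱼSⱼ = 8076·16.1 + 7340·9.13 = 197037.8.
n_{County 4} = 1888·8076·16.1 / 197037.8 = 1246.

1246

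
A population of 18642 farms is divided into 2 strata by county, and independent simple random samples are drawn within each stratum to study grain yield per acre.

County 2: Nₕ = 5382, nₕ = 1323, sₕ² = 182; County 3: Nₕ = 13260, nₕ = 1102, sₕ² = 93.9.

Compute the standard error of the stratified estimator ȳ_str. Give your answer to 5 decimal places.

Var(ȳ_str) = Σₕ Wₕ²(1 − fₕ)sₕ²/nₕ with Wₕ = Nₕ/N, N = 18642.
County 2: Wₕ = 0.28870293; term = 0.28870293²·(1 − 0.24581940)·182/1323 = 0.0086474743.
County 3: Wₕ = 0.71129707; term = 0.71129707²·(1 − 0.08310709)·93.9/1102 = 0.039527983.
Sum = 0.048175457.
SE = √(0.048175457) = 0.21949.

0.21949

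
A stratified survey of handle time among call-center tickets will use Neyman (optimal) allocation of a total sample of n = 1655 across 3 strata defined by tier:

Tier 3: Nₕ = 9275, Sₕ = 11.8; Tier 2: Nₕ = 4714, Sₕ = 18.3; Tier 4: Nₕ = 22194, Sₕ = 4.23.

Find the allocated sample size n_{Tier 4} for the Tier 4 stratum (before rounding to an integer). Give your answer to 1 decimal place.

Neyman allocation: nₕ = n·NₕSₕ / Σⱼ NⱼSⱼ.
Σ NⱼSⱼ = 9275·11.8 + 4714·18.3 + 22194·4.23 = 289591.82.
n_{Tier 4} = 1655·22194·4.23 / 289591.82 = 536.5.

536.5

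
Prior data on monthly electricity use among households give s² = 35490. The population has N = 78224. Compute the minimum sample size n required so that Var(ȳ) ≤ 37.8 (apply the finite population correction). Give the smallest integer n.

Without fpc, n₀ = s²/D = 35490/37.8 = 938.8889.
With fpc, (1 − n/N)·s²/n ≤ D requires n ≥ n₀/(1 + n₀/N) = 938.8889/(1 + 938.8889/78224) = 927.7535.
Rounding up, n = 928.

928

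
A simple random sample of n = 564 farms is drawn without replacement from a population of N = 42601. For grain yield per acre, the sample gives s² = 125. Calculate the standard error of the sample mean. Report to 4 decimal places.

0.4677

Under SRS without replacement, Var(ȳ) = (1 − f)·s²/n with f = n/N = 564/42601 = 0.01323913.
Var(ȳ) = (1 − 0.01323913)·125/564 = 0.98676087·0.22163121 = 0.218697.
SE(ȳ) = √(0.218697) = 0.4677.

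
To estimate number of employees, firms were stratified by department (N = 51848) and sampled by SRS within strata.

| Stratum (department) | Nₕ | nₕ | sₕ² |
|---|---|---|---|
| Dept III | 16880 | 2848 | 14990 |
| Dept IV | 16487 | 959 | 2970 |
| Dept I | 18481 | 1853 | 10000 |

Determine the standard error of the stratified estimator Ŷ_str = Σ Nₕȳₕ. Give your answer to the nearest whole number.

60811

Var(Ŷ_str) = Σₕ Nₕ²(1 − fₕ)sₕ²/nₕ.
Dept III: 16880²·(1 − 2848/16880)·14990/2848 = 1.2466762 × 10^9.
Dept IV: 16487²·(1 − 959/16487)·2970/959 = 7.9285725 × 10^8.
Dept I: 18481²·(1 − 1853/18481)·10000/1853 = 1.658403 × 10^9.
Sum = 3.6979365 × 10^9.
SE = √(3.6979365 × 10^9) = 60811.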